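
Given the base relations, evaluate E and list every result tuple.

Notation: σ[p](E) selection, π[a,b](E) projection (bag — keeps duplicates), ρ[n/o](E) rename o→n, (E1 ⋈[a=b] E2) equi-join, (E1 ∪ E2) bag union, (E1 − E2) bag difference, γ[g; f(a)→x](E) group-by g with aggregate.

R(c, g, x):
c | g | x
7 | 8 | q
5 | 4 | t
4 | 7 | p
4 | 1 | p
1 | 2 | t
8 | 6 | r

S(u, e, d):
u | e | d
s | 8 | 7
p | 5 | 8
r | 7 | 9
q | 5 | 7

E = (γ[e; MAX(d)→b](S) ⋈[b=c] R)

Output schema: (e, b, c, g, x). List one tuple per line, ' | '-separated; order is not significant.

Per-node cardinality:
  S → 4
  γ[e; MAX(d)→b](S) → 3
  R → 6
  (γ[e; MAX(d)→b](S) ⋈[b=c] R) → 2

== RESULT ==
e | b | c | g | x
5 | 8 | 8 | 6 | r
8 | 7 | 7 | 8 | q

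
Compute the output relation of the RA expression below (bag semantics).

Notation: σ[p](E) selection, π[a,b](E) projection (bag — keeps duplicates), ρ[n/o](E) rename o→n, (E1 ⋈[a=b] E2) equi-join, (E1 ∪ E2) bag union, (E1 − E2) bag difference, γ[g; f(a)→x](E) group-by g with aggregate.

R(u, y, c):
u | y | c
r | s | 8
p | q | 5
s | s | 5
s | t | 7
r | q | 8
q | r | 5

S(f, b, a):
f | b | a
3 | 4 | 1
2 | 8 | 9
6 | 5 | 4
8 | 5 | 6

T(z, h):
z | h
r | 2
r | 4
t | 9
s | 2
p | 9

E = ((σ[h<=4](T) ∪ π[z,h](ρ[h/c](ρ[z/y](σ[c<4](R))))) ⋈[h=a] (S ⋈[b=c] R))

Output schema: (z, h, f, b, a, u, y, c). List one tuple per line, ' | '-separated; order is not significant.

Subexpression sizes:
  T → 5
  σ[h<=4](T) → 3
  R → 6
  σ[c<4](R) → 0
  ρ[z/y](σ[c<4](R)) → 0
  ρ[h/c](ρ[z/y](σ[c<4](R))) → 0
  π[z,h](ρ[h/c](ρ[z/y](σ[c<4](R)))) → 0
  (σ[h<=4](T) ∪ π[z,h](ρ[h/c](ρ[z/y](σ[c<4](R))))) → 3
  S → 4
  R → 6
  (S ⋈[b=c] R) → 8
  ((σ[h<=4](T) ∪ π[z,h](ρ[h/c](ρ[z/y](σ[c<4](R))))) ⋈[h=a] (S ⋈[b=c] R)) → 3

== RESULT ==
z | h | f | b | a | u | y | c
r | 4 | 6 | 5 | 4 | p | q | 5
r | 4 | 6 | 5 | 4 | q | r | 5
r | 4 | 6 | 5 | 4 | s | s | 5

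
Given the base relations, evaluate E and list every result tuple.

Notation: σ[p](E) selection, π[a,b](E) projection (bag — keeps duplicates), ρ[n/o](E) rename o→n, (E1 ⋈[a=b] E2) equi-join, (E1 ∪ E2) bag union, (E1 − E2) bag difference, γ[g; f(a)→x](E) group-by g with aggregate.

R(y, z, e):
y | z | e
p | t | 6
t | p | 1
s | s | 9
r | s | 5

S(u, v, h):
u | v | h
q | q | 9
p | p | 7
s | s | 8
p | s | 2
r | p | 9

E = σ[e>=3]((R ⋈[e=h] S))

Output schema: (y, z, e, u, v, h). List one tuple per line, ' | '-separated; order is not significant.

Row counts bottom-up:
  R → 4
  S → 5
  (R ⋈[e=h] S) → 2
  σ[e>=3]((R ⋈[e=h] S)) → 2

== RESULT ==
y | z | e | u | v | h
s | s | 9 | q | q | 9
s | s | 9 | r | p | 9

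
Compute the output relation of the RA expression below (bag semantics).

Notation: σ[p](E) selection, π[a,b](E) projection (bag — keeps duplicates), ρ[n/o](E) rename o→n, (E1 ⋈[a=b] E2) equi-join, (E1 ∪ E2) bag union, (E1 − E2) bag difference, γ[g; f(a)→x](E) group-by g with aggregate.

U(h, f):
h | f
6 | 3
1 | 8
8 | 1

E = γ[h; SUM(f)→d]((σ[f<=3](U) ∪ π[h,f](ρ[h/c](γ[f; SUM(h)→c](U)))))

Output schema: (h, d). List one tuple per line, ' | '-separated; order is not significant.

Per-node cardinality:
  U → 3
  σ[f<=3](U) → 2
  U → 3
  γ[f; SUM(h)→c](U) → 3
  ρ[h/c](γ[f; SUM(h)→c](U)) → 3
  π[h,f](ρ[h/c](γ[f; SUM(h)→c](U))) → 3
  (σ[f<=3](U) ∪ π[h,f](ρ[h/c](γ[f; SUM(h)→c](U)))) → 5
  γ[h; SUM(f)→d]((σ[f<=3](U) ∪ π[h,f](ρ[h/c](γ[f; SUM(h)→c](U))))) → 3

== RESULT ==
h | d
1 | 8
6 | 6
8 | 2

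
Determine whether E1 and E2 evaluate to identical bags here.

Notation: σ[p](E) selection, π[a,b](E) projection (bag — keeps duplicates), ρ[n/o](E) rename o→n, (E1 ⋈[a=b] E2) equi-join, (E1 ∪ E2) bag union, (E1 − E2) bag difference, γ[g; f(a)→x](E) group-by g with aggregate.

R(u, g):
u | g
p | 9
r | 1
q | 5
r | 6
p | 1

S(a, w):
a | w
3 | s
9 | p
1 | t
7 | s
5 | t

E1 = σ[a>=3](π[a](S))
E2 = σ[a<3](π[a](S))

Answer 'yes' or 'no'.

E1 stepwise |·|:
  S → 5
  π[a](S) → 5
  σ[a>=3](π[a](S)) → 4
E2 stepwise |·|:
  S → 5
  π[a](S) → 5
  σ[a<3](π[a](S)) → 1

E1 result:
a
3
5
7
9
E2 result:
a
1
Witness: (1,) appears 0× in E1 but 1× in E2.

no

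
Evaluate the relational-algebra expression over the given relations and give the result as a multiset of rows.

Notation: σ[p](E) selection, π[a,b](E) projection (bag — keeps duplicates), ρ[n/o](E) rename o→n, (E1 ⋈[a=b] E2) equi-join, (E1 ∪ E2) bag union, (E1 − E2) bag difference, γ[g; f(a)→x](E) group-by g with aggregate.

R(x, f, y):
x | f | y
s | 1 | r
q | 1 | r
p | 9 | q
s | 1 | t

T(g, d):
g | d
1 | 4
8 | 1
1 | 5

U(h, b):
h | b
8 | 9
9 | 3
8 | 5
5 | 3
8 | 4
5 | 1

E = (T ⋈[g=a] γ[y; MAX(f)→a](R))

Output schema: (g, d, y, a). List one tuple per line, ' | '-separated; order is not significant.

Stepwise |·|:
  T → 3
  R → 4
  γ[y; MAX(f)→a](R) → 3
  (T ⋈[g=a] γ[y; MAX(f)→a](R)) → 4

== RESULT ==
g | d | y | a
1 | 4 | r | 1
1 | 4 | t | 1
1 | 5 | r | 1
1 | 5 | t | 1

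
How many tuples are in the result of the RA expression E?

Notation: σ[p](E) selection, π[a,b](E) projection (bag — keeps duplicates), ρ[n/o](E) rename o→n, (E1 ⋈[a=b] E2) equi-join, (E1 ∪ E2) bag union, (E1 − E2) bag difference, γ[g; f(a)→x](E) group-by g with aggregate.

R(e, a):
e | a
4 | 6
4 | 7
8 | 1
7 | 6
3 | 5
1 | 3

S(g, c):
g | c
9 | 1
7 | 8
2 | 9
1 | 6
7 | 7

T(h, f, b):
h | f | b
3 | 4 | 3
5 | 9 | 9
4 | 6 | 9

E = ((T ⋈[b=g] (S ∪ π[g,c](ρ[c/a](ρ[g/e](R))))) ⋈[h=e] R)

Row counts bottom-up:
  T → 3
  S → 5
  R → 6
  ρ[g/e](R) → 6
  ρ[c/a](ρ[g/e](R)) → 6
  π[g,c](ρ[c/a](ρ[g/e](R))) → 6
  (S ∪ π[g,c](ρ[c/a](ρ[g/e](R)))) → 11
  (T ⋈[b=g] (S ∪ π[g,c](ρ[c/a](ρ[g/e](R))))) → 3
  R → 6
  ((T ⋈[b=g] (S ∪ π[g,c](ρ[c/a](ρ[g/e](R))))) ⋈[h=e] R) → 3

|E| = 3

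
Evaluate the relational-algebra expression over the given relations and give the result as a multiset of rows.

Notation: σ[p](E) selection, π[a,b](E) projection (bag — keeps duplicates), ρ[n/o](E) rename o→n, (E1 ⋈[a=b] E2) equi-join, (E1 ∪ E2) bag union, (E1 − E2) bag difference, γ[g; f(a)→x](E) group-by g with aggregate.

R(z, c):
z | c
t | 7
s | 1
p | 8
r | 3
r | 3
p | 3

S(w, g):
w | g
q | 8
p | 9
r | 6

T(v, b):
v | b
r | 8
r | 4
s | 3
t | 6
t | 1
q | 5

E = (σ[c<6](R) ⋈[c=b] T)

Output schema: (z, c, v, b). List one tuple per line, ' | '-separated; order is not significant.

Row counts bottom-up:
  R → 6
  σ[c<6](R) → 4
  T → 6
  (σ[c<6](R) ⋈[c=b] T) → 4

== RESULT ==
z | c | v | b
p | 3 | s | 3
r | 3 | s | 3
r | 3 | s | 3
s | 1 | t | 1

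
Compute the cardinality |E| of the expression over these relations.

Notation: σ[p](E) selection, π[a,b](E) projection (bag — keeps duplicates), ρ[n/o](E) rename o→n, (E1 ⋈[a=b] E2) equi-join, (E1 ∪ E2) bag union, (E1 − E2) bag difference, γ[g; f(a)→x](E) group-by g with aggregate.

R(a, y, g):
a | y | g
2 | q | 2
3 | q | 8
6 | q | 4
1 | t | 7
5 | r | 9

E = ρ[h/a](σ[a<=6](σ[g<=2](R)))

Row counts bottom-up:
  R → 5
  σ[g<=2](R) → 1
  σ[a<=6](σ[g<=2](R)) → 1
  ρ[h/a](σ[a<=6](σ[g<=2](R))) → 1

|E| = 1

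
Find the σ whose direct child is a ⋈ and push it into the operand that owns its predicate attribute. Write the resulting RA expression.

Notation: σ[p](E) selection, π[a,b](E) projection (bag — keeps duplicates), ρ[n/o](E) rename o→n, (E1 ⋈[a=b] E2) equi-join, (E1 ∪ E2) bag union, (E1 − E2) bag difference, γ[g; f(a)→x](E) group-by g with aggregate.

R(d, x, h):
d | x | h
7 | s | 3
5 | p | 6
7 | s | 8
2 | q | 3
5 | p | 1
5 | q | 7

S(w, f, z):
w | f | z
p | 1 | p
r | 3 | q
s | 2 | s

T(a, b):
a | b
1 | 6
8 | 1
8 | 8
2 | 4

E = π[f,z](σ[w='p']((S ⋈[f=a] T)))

σ filters on w, owned by the left side.
E' = π[f,z]((σ[w='p'](S) ⋈[f=a] T))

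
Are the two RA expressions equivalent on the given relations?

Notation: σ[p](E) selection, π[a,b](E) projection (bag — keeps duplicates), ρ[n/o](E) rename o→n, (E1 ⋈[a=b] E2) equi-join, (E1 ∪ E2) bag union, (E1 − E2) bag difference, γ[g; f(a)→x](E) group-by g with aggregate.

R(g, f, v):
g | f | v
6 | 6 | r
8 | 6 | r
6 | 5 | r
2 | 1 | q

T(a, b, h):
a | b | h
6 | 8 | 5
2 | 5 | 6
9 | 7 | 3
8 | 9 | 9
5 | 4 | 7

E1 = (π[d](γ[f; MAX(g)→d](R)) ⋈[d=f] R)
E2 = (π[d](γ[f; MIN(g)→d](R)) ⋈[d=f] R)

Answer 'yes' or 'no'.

E1 per-node cardinality:
  R → 4
  γ[f; MAX(g)→d](R) → 3
  π[d](γ[f; MAX(g)→d](R)) → 3
  R → 4
  (π[d](γ[f; MAX(g)→d](R)) ⋈[d=f] R) → 2
E2 per-node cardinality:
  R → 4
  γ[f; MIN(g)→d](R) → 3
  π[d](γ[f; MIN(g)→d](R)) → 3
  R → 4
  (π[d](γ[f; MIN(g)→d](R)) ⋈[d=f] R) → 4

E1 result:
d | g | f | v
6 | 6 | 6 | r
6 | 8 | 6 | r
E2 result:
d | g | f | v
6 | 6 | 6 | r
6 | 6 | 6 | r
6 | 8 | 6 | r
6 | 8 | 6 | r
Witness: (6, 6, 6, 'r') appears 1× in E1 but 2× in E2.

no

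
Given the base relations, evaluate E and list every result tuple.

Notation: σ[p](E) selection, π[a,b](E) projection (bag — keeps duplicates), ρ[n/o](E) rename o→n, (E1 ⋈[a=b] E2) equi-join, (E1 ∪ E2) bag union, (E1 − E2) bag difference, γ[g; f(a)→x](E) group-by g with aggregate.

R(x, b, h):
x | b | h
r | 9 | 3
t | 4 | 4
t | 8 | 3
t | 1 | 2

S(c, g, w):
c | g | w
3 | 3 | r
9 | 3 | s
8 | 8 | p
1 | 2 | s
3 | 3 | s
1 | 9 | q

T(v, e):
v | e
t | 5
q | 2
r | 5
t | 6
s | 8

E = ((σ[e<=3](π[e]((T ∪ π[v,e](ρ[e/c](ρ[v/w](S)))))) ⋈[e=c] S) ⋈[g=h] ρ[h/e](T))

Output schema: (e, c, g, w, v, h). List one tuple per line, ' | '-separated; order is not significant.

Stepwise |·|:
  T → 5
  S → 6
  ρ[v/w](S) → 6
  ρ[e/c](ρ[v/w](S)) → 6
  π[v,e](ρ[e/c](ρ[v/w](S))) → 6
  (T ∪ π[v,e](ρ[e/c](ρ[v/w](S)))) → 11
  π[e]((T ∪ π[v,e](ρ[e/c](ρ[v/w](S))))) → 11
  σ[e<=3](π[e]((T ∪ π[v,e](ρ[e/c](ρ[v/w](S)))))) → 5
  S → 6
  (σ[e<=3](π[e]((T ∪ π[v,e](ρ[e/c](ρ[v/w](S)))))) ⋈[e=c] S) → 8
  T → 5
  ρ[h/e](T) → 5
  ((σ[e<=3](π[e]((T ∪ π[v,e](ρ[e/c](ρ[v/w](S)))))) ⋈[e=c] S) ⋈[g=h] ρ[h/e](T)) → 2

== RESULT ==
e | c | g | w | v | h
1 | 1 | 2 | s | q | 2
1 | 1 | 2 | s | q | 2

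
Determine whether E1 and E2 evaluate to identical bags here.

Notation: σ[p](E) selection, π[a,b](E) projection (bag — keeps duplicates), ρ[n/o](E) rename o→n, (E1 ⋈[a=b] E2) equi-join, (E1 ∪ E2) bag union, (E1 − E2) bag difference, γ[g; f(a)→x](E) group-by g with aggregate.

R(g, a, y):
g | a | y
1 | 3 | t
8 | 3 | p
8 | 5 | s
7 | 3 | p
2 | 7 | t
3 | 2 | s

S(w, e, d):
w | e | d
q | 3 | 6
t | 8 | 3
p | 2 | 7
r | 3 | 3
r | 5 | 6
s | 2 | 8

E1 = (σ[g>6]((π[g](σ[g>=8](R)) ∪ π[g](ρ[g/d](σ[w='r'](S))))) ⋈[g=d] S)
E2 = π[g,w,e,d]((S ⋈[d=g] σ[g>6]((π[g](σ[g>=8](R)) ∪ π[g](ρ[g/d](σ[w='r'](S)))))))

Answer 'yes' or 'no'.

E1 per-node cardinality:
  R → 6
  σ[g>=8](R) → 2
  π[g](σ[g>=8](R)) → 2
  S → 6
  σ[w='r'](S) → 2
  ρ[g/d](σ[w='r'](S)) → 2
  π[g](ρ[g/d](σ[w='r'](S))) → 2
  (π[g](σ[g>=8](R)) ∪ π[g](ρ[g/d](σ[w='r'](S)))) → 4
  σ[g>6]((π[g](σ[g>=8](R)) ∪ π[g](ρ[g/d](σ[w='r'](S))))) → 2
  S → 6
  (σ[g>6]((π[g](σ[g>=8](R)) ∪ π[g](ρ[g/d](σ[w='r'](S))))) ⋈[g=d] S) → 2
E2 per-node cardinality:
  S → 6
  R → 6
  σ[g>=8](R) → 2
  π[g](σ[g>=8](R)) → 2
  S → 6
  σ[w='r'](S) → 2
  ρ[g/d](σ[w='r'](S)) → 2
  π[g](ρ[g/d](σ[w='r'](S))) → 2
  (π[g](σ[g>=8](R)) ∪ π[g](ρ[g/d](σ[w='r'](S)))) → 4
  σ[g>6]((π[g](σ[g>=8](R)) ∪ π[g](ρ[g/d](σ[w='r'](S))))) → 2
  (S ⋈[d=g] σ[g>6]((π[g](σ[g>=8](R)) ∪ π[g](ρ[g/d](σ[w='r'](S)))))) → 2
  π[g,w,e,d]((S ⋈[d=g] σ[g>6]((π[g](σ[g>=8](R)) ∪ π[g](ρ[g/d](σ[w='r'](S))))))) → 2

E1 and E2 produce the same multiset:
g | w | e | d
8 | s | 2 | 8
8 | s | 2 | 8

yes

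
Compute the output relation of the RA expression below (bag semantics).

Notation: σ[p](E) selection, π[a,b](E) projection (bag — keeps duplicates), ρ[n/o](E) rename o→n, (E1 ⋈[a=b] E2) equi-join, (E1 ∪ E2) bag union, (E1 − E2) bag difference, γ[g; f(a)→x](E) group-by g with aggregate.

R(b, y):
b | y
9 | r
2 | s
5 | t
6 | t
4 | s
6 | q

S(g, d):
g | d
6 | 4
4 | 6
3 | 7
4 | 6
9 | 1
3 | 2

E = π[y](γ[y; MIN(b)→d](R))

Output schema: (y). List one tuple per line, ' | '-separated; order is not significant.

Stepwise |·|:
  R → 6
  γ[y; MIN(b)→d](R) → 4
  π[y](γ[y; MIN(b)→d](R)) → 4

== RESULT ==
y
q
r
s
t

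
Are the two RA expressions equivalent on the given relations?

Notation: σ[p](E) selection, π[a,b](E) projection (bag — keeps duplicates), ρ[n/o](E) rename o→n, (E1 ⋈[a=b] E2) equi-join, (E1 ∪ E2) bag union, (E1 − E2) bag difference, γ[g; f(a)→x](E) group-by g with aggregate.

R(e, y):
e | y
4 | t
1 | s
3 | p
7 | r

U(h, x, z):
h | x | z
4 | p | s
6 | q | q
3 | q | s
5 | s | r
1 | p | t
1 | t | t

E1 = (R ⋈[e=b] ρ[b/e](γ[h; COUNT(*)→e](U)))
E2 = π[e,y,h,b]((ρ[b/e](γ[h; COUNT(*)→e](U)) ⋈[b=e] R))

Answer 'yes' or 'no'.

E1 stepwise |·|:
  R → 4
  U → 6
  γ[h; COUNT(*)→e](U) → 5
  ρ[b/e](γ[h; COUNT(*)→e](U)) → 5
  (R ⋈[e=b] ρ[b/e](γ[h; COUNT(*)→e](U))) → 4
E2 stepwise |·|:
  U → 6
  γ[h; COUNT(*)→e](U) → 5
  ρ[b/e](γ[h; COUNT(*)→e](U)) → 5
  R → 4
  (ρ[b/e](γ[h; COUNT(*)→e](U)) ⋈[b=e] R) → 4
  π[e,y,h,b]((ρ[b/e](γ[h; COUNT(*)→e](U)) ⋈[b=e] R)) → 4

E1 and E2 produce the same multiset:
e | y | h | b
1 | s | 3 | 1
1 | s | 4 | 1
1 | s | 5 | 1
1 | s | 6 | 1

yes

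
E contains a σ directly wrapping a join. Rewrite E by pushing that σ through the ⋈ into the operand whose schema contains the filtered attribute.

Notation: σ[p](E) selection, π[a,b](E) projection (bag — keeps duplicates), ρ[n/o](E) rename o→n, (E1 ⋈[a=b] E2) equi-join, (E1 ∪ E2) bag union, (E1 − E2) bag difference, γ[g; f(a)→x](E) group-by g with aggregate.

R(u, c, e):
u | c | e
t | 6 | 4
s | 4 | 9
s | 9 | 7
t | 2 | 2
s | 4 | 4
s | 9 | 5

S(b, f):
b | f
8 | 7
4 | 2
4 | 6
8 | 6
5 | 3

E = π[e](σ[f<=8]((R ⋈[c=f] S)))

σ filters on f, owned by the right side.
E' = π[e]((R ⋈[c=f] σ[f<=8](S)))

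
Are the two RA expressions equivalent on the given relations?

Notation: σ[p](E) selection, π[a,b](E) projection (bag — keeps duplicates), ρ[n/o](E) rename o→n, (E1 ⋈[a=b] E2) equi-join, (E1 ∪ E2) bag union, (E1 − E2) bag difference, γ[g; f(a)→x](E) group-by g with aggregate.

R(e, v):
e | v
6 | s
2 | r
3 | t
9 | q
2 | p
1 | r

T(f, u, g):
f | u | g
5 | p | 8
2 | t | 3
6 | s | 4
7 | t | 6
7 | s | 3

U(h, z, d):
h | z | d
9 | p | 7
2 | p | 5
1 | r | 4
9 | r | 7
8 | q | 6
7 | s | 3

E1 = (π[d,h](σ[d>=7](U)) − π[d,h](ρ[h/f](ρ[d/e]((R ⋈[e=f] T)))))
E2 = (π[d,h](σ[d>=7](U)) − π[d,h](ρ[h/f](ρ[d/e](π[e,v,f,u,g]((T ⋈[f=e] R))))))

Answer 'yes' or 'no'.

E1 row counts bottom-up:
  U → 6
  σ[d>=7](U) → 2
  π[d,h](σ[d>=7](U)) → 2
  R → 6
  T → 5
  (R ⋈[e=f] T) → 3
  ρ[d/e]((R ⋈[e=f] T)) → 3
  ρ[h/f](ρ[d/e]((R ⋈[e=f] T))) → 3
  π[d,h](ρ[h/f](ρ[d/e]((R ⋈[e=f] T)))) → 3
  (π[d,h](σ[d>=7](U)) − π[d,h](ρ[h/f](ρ[d/e]((R ⋈[e=f] T))))) → 2
E2 row counts bottom-up:
  U → 6
  σ[d>=7](U) → 2
  π[d,h](σ[d>=7](U)) → 2
  T → 5
  R → 6
  (T ⋈[f=e] R) → 3
  π[e,v,f,u,g]((T ⋈[f=e] R)) → 3
  ρ[d/e](π[e,v,f,u,g]((T ⋈[f=e] R))) → 3
  ρ[h/f](ρ[d/e](π[e,v,f,u,g]((T ⋈[f=e] R)))) → 3
  π[d,h](ρ[h/f](ρ[d/e](π[e,v,f,u,g]((T ⋈[f=e] R))))) → 3
  (π[d,h](σ[d>=7](U)) − π[d,h](ρ[h/f](ρ[d/e](π[e,v,f,u,g]((T ⋈[f=e] R)))))) → 2

E1 and E2 produce the same multiset:
d | h
7 | 9
7 | 9

yes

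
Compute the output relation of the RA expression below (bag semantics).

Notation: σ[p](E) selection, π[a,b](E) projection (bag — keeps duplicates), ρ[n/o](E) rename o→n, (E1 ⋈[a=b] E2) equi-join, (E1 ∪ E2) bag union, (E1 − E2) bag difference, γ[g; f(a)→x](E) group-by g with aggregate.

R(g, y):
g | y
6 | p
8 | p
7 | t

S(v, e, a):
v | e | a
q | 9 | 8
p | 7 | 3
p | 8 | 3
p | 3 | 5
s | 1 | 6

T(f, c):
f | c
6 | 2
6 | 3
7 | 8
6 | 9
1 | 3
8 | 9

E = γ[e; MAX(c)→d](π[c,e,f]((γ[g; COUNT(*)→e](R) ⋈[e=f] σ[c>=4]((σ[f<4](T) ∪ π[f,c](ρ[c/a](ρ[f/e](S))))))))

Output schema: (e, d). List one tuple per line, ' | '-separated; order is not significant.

Subexpression sizes:
  R → 3
  γ[g; COUNT(*)→e](R) → 3
  T → 6
  σ[f<4](T) → 1
  S → 5
  ρ[f/e](S) → 5
  ρ[c/a](ρ[f/e](S)) → 5
  π[f,c](ρ[c/a](ρ[f/e](S))) → 5
  (σ[f<4](T) ∪ π[f,c](ρ[c/a](ρ[f/e](S)))) → 6
  σ[c>=4]((σ[f<4](T) ∪ π[f,c](ρ[c/a](ρ[f/e](S))))) → 3
  (γ[g; COUNT(*)→e](R) ⋈[e=f] σ[c>=4]((σ[f<4](T) ∪ π[f,c](ρ[c/a](ρ[f/e](S)))))) → 3
  π[c,e,f]((γ[g; COUNT(*)→e](R) ⋈[e=f] σ[c>=4]((σ[f<4](T) ∪ π[f,c](ρ[c/a](ρ[f/e](S))))))) → 3
  γ[e; MAX(c)→d](π[c,e,f]((γ[g; COUNT(*)→e](R) ⋈[e=f] σ[c>=4]((σ[f<4](T) ∪ π[f,c](ρ[c/a](ρ[f/e](S)))))))) → 1

== RESULT ==
e | d
1 | 6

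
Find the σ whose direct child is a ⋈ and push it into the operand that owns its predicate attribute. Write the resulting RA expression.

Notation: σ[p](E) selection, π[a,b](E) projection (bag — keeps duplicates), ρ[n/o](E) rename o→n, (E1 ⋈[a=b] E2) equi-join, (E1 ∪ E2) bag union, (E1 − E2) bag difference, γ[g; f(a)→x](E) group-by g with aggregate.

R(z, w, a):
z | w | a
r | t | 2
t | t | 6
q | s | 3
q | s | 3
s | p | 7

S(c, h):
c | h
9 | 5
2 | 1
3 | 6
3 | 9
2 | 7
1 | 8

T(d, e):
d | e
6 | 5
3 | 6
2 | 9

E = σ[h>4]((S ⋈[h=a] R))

σ filters on h, owned by the left side.
E' = (σ[h>4](S) ⋈[h=a] R)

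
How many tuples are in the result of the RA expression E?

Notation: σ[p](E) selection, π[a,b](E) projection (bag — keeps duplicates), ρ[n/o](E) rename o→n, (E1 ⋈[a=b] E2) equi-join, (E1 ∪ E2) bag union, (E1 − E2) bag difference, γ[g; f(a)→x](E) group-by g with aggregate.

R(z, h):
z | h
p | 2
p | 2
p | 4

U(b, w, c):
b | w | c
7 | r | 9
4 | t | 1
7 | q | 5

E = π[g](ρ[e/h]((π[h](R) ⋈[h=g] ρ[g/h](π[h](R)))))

Per-node cardinality:
  R → 3
  π[h](R) → 3
  R → 3
  π[h](R) → 3
  ρ[g/h](π[h](R)) → 3
  (π[h](R) ⋈[h=g] ρ[g/h](π[h](R))) → 5
  ρ[e/h]((π[h](R) ⋈[h=g] ρ[g/h](π[h](R)))) → 5
  π[g](ρ[e/h]((π[h](R) ⋈[h=g] ρ[g/h](π[h](R))))) → 5

|E| = 5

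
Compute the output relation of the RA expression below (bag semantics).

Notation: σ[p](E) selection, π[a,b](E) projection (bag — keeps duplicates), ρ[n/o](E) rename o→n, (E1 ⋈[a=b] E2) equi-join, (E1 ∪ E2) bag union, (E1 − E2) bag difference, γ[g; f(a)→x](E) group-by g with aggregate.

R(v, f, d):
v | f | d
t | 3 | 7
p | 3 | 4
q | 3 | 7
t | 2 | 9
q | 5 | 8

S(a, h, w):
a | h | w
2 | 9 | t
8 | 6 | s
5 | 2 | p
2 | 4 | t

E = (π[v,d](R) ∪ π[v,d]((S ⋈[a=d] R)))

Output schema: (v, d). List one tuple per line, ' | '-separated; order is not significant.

Per-node cardinality:
  R → 5
  π[v,d](R) → 5
  S → 4
  R → 5
  (S ⋈[a=d] R) → 1
  π[v,d]((S ⋈[a=d] R)) → 1
  (π[v,d](R) ∪ π[v,d]((S ⋈[a=d] R))) → 6

== RESULT ==
v | d
p | 4
q | 7
q | 8
q | 8
t | 7
t | 9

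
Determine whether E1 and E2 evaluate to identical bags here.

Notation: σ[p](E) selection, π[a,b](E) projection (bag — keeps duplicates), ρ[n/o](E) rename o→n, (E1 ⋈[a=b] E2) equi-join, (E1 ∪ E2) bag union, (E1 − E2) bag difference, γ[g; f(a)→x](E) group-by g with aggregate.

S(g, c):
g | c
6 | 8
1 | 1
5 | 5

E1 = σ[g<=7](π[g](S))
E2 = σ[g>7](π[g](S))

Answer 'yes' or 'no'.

E1 stepwise |·|:
  S → 3
  π[g](S) → 3
  σ[g<=7](π[g](S)) → 3
E2 stepwise |·|:
  S → 3
  π[g](S) → 3
  σ[g>7](π[g](S)) → 0

E1 result:
g
1
5
6
E2 result:
g
(0 rows)
Witness: (6,) appears 1× in E1 but 0× in E2.

no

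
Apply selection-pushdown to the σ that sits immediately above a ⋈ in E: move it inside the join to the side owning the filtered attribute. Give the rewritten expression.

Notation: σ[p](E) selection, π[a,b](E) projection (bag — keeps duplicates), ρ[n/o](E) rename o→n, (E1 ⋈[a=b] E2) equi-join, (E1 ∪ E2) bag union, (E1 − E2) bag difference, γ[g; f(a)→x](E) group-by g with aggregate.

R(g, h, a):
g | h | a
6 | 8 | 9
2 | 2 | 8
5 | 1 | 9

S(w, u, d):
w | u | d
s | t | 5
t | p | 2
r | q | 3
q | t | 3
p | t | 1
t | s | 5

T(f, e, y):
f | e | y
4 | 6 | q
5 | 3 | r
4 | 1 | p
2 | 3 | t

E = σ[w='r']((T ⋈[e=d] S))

σ filters on w, owned by the right side.
E' = (T ⋈[e=d] σ[w='r'](S))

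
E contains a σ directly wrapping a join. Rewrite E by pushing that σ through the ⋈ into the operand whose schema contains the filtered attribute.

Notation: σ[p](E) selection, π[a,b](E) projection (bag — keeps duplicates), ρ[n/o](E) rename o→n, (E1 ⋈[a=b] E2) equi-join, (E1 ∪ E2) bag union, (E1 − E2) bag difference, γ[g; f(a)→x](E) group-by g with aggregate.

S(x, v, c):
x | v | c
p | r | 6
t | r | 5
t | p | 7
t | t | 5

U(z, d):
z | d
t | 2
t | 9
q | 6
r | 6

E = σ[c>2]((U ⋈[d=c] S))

σ filters on c, owned by the right side.
E' = (U ⋈[d=c] σ[c>2](S))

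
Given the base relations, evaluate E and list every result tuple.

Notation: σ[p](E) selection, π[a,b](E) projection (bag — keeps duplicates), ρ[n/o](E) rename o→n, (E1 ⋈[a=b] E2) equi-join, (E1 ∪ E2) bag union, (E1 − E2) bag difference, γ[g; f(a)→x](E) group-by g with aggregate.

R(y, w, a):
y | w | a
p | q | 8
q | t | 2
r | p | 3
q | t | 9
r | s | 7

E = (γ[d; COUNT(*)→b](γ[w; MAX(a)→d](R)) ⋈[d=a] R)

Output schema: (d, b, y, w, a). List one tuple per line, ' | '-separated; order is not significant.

Subexpression sizes:
  R → 5
  γ[w; MAX(a)→d](R) → 4
  γ[d; COUNT(*)→b](γ[w; MAX(a)→d](R)) → 4
  R → 5
  (γ[d; COUNT(*)→b](γ[w; MAX(a)→d](R)) ⋈[d=a] R) → 4

== RESULT ==
d | b | y | w | a
3 | 1 | r | p | 3
7 | 1 | r | s | 7
8 | 1 | p | q | 8
9 | 1 | q | t | 9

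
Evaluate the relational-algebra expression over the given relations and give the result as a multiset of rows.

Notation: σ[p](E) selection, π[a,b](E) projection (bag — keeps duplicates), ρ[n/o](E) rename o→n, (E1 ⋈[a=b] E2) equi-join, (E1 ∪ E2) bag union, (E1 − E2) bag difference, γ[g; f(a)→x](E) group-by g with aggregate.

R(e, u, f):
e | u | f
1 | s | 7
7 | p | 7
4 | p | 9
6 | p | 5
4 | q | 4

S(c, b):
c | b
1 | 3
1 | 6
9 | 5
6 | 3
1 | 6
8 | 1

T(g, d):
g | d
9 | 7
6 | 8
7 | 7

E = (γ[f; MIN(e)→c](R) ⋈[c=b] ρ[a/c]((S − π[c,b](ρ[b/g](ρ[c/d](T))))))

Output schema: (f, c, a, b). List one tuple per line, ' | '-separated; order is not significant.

Subexpression sizes:
  R → 5
  γ[f; MIN(e)→c](R) → 4
  S → 6
  T → 3
  ρ[c/d](T) → 3
  ρ[b/g](ρ[c/d](T)) → 3
  π[c,b](ρ[b/g](ρ[c/d](T))) → 3
  (S − π[c,b](ρ[b/g](ρ[c/d](T)))) → 6
  ρ[a/c]((S − π[c,b](ρ[b/g](ρ[c/d](T))))) → 6
  (γ[f; MIN(e)→c](R) ⋈[c=b] ρ[a/c]((S − π[c,b](ρ[b/g](ρ[c/d](T)))))) → 3

== RESULT ==
f | c | a | b
5 | 6 | 1 | 6
5 | 6 | 1 | 6
7 | 1 | 8 | 1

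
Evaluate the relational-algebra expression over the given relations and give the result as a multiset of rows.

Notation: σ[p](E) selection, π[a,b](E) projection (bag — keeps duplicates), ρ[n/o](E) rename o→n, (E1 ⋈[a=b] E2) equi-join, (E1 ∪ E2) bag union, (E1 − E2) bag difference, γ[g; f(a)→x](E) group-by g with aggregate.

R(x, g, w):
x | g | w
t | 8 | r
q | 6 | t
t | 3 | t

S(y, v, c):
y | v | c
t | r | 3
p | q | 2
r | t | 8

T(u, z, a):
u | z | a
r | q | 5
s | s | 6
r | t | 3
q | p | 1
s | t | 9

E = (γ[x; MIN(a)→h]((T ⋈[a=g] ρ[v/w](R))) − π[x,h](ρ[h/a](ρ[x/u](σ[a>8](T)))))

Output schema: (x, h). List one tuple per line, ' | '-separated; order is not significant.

Row counts bottom-up:
  T → 5
  R → 3
  ρ[v/w](R) → 3
  (T ⋈[a=g] ρ[v/w](R)) → 2
  γ[x; MIN(a)→h]((T ⋈[a=g] ρ[v/w](R))) → 2
  T → 5
  σ[a>8](T) → 1
  ρ[x/u](σ[a>8](T)) → 1
  ρ[h/a](ρ[x/u](σ[a>8](T))) → 1
  π[x,h](ρ[h/a](ρ[x/u](σ[a>8](T)))) → 1
  (γ[x; MIN(a)→h]((T ⋈[a=g] ρ[v/w](R))) − π[x,h](ρ[h/a](ρ[x/u](σ[a>8](T))))) → 2

== RESULT ==
x | h
q | 6
t | 3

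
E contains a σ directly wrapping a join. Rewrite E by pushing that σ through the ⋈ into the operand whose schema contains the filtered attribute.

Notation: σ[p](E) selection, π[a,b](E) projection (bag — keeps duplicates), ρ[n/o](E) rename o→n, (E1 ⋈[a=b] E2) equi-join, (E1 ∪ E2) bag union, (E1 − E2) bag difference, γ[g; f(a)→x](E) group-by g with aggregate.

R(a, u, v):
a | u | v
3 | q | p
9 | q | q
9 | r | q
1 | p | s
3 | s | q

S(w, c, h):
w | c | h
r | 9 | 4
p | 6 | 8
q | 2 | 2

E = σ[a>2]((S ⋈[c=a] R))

σ filters on a, owned by the right side.
E' = (S ⋈[c=a] σ[a>2](R))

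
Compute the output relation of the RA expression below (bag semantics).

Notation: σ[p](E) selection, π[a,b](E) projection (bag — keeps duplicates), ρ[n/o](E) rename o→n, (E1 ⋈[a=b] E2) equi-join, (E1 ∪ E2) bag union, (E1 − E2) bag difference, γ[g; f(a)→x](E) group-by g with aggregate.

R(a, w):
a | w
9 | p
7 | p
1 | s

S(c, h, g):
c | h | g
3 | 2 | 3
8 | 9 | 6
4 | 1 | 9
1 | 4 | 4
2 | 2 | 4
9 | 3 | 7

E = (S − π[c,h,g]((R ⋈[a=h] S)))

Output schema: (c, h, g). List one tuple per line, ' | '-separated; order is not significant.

Stepwise |·|:
  S → 6
  R → 3
  S → 6
  (R ⋈[a=h] S) → 2
  π[c,h,g]((R ⋈[a=h] S)) → 2
  (S − π[c,h,g]((R ⋈[a=h] S))) → 4

== RESULT ==
c | h | g
1 | 4 | 4
2 | 2 | 4
3 | 2 | 3
9 | 3 | 7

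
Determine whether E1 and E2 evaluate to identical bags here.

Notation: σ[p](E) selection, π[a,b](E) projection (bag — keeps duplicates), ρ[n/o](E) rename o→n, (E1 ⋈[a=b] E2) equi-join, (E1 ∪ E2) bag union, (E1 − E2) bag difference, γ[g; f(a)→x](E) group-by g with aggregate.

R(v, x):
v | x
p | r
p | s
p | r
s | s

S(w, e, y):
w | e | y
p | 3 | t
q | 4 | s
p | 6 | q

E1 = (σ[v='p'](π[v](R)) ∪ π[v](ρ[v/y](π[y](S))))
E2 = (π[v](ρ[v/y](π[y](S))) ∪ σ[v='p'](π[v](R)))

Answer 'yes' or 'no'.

E1 stepwise |·|:
  R → 4
  π[v](R) → 4
  σ[v='p'](π[v](R)) → 3
  S → 3
  π[y](S) → 3
  ρ[v/y](π[y](S)) → 3
  π[v](ρ[v/y](π[y](S))) → 3
  (σ[v='p'](π[v](R)) ∪ π[v](ρ[v/y](π[y](S)))) → 6
E2 stepwise |·|:
  S → 3
  π[y](S) → 3
  ρ[v/y](π[y](S)) → 3
  π[v](ρ[v/y](π[y](S))) → 3
  R → 4
  π[v](R) → 4
  σ[v='p'](π[v](R)) → 3
  (π[v](ρ[v/y](π[y](S))) ∪ σ[v='p'](π[v](R))) → 6

E1 and E2 produce the same multiset:
v
p
p
p
q
s
t

yes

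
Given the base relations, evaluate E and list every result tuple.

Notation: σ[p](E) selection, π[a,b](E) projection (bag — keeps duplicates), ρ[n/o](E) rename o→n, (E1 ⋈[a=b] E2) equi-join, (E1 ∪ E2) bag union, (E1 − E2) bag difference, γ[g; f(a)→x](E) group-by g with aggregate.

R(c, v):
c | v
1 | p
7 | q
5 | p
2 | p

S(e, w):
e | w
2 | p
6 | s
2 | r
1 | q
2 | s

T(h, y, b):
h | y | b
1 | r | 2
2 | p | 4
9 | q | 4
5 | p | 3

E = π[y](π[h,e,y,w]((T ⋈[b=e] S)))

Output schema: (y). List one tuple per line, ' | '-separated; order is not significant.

Per-node cardinality:
  T → 4
  S → 5
  (T ⋈[b=e] S) → 3
  π[h,e,y,w]((T ⋈[b=e] S)) → 3
  π[y](π[h,e,y,w]((T ⋈[b=e] S))) → 3

== RESULT ==
y
r
r
r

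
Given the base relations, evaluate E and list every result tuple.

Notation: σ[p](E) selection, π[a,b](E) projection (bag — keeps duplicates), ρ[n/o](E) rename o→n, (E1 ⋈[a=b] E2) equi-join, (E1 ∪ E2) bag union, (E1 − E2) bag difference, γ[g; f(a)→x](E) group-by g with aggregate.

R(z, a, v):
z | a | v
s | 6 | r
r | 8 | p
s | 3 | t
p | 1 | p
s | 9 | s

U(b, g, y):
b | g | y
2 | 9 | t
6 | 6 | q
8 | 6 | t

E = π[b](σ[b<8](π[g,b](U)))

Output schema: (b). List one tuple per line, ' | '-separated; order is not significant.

Subexpression sizes:
  U → 3
  π[g,b](U) → 3
  σ[b<8](π[g,b](U)) → 2
  π[b](σ[b<8](π[g,b](U))) → 2

== RESULT ==
b
2
6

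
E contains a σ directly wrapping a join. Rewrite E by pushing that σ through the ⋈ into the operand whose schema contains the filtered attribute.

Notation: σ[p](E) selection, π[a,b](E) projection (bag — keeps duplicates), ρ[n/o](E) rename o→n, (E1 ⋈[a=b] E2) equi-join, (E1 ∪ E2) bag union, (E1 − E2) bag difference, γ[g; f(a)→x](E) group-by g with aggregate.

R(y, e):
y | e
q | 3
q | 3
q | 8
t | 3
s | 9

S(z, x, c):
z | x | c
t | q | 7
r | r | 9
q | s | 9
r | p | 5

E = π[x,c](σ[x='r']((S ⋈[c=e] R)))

σ filters on x, owned by the left side.
E' = π[x,c]((σ[x='r'](S) ⋈[c=e] R))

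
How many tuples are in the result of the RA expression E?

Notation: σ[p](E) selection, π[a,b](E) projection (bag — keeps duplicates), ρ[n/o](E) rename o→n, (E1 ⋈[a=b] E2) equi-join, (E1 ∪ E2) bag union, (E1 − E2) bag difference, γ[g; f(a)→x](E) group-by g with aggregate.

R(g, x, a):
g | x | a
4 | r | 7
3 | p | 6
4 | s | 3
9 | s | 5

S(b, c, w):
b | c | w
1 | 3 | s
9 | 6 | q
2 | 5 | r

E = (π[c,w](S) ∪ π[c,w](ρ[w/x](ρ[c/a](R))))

Per-node cardinality:
  S → 3
  π[c,w](S) → 3
  R → 4
  ρ[c/a](R) → 4
  ρ[w/x](ρ[c/a](R)) → 4
  π[c,w](ρ[w/x](ρ[c/a](R))) → 4
  (π[c,w](S) ∪ π[c,w](ρ[w/x](ρ[c/a](R)))) → 7

|E| = 7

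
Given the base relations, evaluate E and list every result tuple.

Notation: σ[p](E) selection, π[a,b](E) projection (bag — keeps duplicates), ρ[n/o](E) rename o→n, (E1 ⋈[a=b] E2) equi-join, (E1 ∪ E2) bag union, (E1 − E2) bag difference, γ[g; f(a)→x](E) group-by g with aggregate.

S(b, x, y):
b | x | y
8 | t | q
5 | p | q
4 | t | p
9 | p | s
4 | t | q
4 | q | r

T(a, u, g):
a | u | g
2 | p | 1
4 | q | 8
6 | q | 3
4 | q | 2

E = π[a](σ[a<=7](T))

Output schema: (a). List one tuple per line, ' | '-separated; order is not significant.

Subexpression sizes:
  T → 4
  σ[a<=7](T) → 4
  π[a](σ[a<=7](T)) → 4

== RESULT ==
a
2
4
4
6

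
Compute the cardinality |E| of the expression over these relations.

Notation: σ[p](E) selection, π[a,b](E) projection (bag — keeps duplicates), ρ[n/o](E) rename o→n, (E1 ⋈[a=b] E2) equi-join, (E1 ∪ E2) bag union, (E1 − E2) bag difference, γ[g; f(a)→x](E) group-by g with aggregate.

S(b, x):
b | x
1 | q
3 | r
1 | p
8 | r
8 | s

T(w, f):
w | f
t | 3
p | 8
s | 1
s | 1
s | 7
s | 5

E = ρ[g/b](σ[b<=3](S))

Subexpression sizes:
  S → 5
  σ[b<=3](S) → 3
  ρ[g/b](σ[b<=3](S)) → 3

|E| = 3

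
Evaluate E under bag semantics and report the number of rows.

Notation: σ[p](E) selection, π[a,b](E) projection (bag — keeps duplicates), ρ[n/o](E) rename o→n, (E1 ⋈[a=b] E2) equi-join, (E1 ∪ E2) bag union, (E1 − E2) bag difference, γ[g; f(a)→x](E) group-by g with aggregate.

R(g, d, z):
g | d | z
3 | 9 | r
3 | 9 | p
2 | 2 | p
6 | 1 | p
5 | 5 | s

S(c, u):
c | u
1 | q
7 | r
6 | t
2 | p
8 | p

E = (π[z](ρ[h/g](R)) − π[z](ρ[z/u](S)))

Row counts bottom-up:
  R → 5
  ρ[h/g](R) → 5
  π[z](ρ[h/g](R)) → 5
  S → 5
  ρ[z/u](S) → 5
  π[z](ρ[z/u](S)) → 5
  (π[z](ρ[h/g](R)) − π[z](ρ[z/u](S))) → 2

|E| = 2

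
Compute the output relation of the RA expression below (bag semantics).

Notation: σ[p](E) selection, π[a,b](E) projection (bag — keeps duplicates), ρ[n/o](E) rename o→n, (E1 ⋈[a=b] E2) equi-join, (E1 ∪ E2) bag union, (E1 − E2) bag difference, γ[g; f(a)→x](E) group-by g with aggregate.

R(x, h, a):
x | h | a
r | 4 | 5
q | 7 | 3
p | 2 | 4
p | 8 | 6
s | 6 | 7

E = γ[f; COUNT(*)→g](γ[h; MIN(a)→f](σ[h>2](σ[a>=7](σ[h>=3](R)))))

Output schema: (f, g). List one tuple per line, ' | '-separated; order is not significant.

Subexpression sizes:
  R → 5
  σ[h>=3](R) → 4
  σ[a>=7](σ[h>=3](R)) → 1
  σ[h>2](σ[a>=7](σ[h>=3](R))) → 1
  γ[h; MIN(a)→f](σ[h>2](σ[a>=7](σ[h>=3](R)))) → 1
  γ[f; COUNT(*)→g](γ[h; MIN(a)→f](σ[h>2](σ[a>=7](σ[h>=3](R))))) → 1

== RESULT ==
f | g
7 | 1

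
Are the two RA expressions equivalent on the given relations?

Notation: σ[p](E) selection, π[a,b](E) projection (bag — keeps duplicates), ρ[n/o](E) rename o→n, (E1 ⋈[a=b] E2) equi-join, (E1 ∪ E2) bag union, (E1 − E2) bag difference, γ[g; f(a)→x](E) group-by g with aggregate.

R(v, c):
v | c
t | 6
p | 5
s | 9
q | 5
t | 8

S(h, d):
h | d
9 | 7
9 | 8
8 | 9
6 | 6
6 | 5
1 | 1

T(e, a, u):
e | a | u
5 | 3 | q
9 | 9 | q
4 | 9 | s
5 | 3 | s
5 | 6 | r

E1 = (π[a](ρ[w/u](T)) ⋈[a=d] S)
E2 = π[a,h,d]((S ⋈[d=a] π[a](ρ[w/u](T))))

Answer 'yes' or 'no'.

E1 per-node cardinality:
  T → 5
  ρ[w/u](T) → 5
  π[a](ρ[w/u](T)) → 5
  S → 6
  (π[a](ρ[w/u](T)) ⋈[a=d] S) → 3
E2 per-node cardinality:
  S → 6
  T → 5
  ρ[w/u](T) → 5
  π[a](ρ[w/u](T)) → 5
  (S ⋈[d=a] π[a](ρ[w/u](T))) → 3
  π[a,h,d]((S ⋈[d=a] π[a](ρ[w/u](T)))) → 3

E1 and E2 produce the same multiset:
a | h | d
6 | 6 | 6
9 | 8 | 9
9 | 8 | 9

yes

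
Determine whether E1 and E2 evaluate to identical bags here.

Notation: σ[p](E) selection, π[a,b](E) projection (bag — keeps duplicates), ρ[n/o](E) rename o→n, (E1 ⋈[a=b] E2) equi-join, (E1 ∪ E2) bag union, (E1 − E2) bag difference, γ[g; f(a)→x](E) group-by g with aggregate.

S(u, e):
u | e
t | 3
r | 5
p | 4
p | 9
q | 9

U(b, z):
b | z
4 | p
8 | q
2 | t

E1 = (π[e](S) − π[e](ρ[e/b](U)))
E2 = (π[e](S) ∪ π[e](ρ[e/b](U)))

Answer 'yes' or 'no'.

E1 stepwise |·|:
  S → 5
  π[e](S) → 5
  U → 3
  ρ[e/b](U) → 3
  π[e](ρ[e/b](U)) → 3
  (π[e](S) − π[e](ρ[e/b](U))) → 4
E2 stepwise |·|:
  S → 5
  π[e](S) → 5
  U → 3
  ρ[e/b](U) → 3
  π[e](ρ[e/b](U)) → 3
  (π[e](S) ∪ π[e](ρ[e/b](U))) → 8

E1 result:
e
3
5
9
9
E2 result:
e
2
3
4
4
5
8
9
9
Witness: (2,) appears 0× in E1 but 1× in E2.

no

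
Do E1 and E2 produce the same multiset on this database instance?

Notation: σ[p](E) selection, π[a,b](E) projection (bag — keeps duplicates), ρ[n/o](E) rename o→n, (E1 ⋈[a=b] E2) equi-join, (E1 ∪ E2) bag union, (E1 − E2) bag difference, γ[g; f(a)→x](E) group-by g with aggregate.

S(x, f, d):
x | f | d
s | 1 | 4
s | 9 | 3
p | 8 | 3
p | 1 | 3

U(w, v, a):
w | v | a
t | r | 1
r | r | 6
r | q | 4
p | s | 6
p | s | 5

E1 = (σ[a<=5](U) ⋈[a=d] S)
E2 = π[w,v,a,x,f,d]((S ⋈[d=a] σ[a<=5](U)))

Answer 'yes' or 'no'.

E1 subexpression sizes:
  U → 5
  σ[a<=5](U) → 3
  S → 4
  (σ[a<=5](U) ⋈[a=d] S) → 1
E2 subexpression sizes:
  S → 4
  U → 5
  σ[a<=5](U) → 3
  (S ⋈[d=a] σ[a<=5](U)) → 1
  π[w,v,a,x,f,d]((S ⋈[d=a] σ[a<=5](U))) → 1

E1 and E2 produce the same multiset:
w | v | a | x | f | d
r | q | 4 | s | 1 | 4

yes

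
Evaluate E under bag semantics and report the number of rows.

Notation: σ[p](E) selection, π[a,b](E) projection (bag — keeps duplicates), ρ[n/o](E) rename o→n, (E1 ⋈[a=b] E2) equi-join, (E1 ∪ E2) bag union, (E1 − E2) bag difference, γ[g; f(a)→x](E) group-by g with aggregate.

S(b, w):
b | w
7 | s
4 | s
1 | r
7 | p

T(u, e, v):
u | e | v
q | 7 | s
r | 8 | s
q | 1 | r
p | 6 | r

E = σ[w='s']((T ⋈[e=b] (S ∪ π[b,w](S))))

Row counts bottom-up:
  T → 4
  S → 4
  S → 4
  π[b,w](S) → 4
  (S ∪ π[b,w](S)) → 8
  (T ⋈[e=b] (S ∪ π[b,w](S))) → 6
  σ[w='s']((T ⋈[e=b] (S ∪ π[b,w](S)))) → 2

|E| = 2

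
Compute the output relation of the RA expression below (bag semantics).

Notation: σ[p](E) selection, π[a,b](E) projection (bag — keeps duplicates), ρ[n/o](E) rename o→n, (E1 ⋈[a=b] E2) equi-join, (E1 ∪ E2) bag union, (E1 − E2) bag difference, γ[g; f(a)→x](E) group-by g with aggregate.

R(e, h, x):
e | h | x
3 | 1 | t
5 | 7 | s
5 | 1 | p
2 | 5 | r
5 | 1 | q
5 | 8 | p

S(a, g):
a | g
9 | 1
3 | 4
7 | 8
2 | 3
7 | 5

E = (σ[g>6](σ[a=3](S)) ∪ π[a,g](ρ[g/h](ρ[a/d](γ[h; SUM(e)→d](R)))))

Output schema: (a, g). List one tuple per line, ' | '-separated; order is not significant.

Per-node cardinality:
  S → 5
  σ[a=3](S) → 1
  σ[g>6](σ[a=3](S)) → 0
  R → 6
  γ[h; SUM(e)→d](R) → 4
  ρ[a/d](γ[h; SUM(e)→d](R)) → 4
  ρ[g/h](ρ[a/d](γ[h; SUM(e)→d](R))) → 4
  π[a,g](ρ[g/h](ρ[a/d](γ[h; SUM(e)→d](R)))) → 4
  (σ[g>6](σ[a=3](S)) ∪ π[a,g](ρ[g/h](ρ[a/d](γ[h; SUM(e)→d](R))))) → 4

== RESULT ==
a | g
2 | 5
5 | 7
5 | 8
13 | 1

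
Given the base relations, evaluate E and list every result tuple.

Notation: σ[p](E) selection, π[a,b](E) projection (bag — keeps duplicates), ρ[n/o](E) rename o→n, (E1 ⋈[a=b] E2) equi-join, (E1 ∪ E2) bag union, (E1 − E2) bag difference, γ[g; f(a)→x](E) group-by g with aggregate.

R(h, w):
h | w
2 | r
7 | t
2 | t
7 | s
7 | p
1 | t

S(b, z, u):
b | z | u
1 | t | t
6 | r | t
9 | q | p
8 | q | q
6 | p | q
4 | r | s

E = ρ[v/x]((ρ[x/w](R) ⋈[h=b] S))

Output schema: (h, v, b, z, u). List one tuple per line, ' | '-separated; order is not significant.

Row counts bottom-up:
  R → 6
  ρ[x/w](R) → 6
  S → 6
  (ρ[x/w](R) ⋈[h=b] S) → 1
  ρ[v/x]((ρ[x/w](R) ⋈[h=b] S)) → 1

== RESULT ==
h | v | b | z | u
1 | t | 1 | t | t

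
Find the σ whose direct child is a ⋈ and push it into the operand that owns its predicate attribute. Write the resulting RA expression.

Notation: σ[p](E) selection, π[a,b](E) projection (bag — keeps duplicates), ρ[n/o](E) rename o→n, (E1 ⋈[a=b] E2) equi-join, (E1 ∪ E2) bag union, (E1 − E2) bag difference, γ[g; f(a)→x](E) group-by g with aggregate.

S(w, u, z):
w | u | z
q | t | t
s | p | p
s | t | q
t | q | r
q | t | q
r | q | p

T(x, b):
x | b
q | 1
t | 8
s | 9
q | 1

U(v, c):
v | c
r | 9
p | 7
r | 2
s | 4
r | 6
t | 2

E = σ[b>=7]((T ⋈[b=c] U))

σ filters on b, owned by the left side.
E' = (σ[b>=7](T) ⋈[b=c] U)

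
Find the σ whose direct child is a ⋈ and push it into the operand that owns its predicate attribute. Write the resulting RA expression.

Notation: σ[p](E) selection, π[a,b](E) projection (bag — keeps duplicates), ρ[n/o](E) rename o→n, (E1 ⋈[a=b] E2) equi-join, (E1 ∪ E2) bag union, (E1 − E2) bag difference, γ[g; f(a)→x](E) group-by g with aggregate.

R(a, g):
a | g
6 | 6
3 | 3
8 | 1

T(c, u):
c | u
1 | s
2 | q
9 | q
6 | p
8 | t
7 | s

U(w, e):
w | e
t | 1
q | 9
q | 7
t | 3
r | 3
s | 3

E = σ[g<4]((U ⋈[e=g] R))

σ filters on g, owned by the right side.
E' = (U ⋈[e=g] σ[g<4](R))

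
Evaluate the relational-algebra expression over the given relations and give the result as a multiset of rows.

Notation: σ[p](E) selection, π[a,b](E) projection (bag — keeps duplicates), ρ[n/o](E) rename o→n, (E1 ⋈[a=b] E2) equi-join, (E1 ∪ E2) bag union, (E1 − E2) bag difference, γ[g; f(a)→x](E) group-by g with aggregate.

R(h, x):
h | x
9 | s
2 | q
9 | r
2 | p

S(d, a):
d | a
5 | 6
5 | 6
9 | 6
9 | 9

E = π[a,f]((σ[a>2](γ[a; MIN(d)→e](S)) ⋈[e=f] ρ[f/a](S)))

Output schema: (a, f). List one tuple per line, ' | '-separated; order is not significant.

Subexpression sizes:
  S → 4
  γ[a; MIN(d)→e](S) → 2
  σ[a>2](γ[a; MIN(d)→e](S)) → 2
  S → 4
  ρ[f/a](S) → 4
  (σ[a>2](γ[a; MIN(d)→e](S)) ⋈[e=f] ρ[f/a](S)) → 1
  π[a,f]((σ[a>2](γ[a; MIN(d)→e](S)) ⋈[e=f] ρ[f/a](S))) → 1

== RESULT ==
a | f
9 | 9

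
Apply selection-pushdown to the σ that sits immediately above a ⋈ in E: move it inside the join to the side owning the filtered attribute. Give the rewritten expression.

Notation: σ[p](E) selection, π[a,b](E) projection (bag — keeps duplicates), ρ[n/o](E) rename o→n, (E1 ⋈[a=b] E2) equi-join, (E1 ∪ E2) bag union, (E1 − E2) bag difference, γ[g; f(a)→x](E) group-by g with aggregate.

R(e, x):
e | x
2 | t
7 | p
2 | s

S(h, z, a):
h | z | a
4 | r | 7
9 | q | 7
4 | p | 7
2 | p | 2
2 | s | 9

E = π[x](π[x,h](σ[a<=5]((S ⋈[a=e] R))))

σ filters on a, owned by the left side.
E' = π[x](π[x,h]((σ[a<=5](S) ⋈[a=e] R)))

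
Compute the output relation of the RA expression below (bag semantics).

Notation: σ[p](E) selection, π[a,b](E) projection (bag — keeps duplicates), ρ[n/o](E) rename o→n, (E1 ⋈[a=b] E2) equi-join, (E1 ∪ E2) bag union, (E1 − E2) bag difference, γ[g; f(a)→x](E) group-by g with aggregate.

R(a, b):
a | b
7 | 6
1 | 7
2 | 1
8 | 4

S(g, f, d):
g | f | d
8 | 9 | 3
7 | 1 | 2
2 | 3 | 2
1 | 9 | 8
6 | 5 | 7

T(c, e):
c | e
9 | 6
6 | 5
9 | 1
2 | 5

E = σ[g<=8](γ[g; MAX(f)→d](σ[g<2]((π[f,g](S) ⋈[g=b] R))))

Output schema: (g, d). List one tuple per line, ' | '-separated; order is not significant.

Row counts bottom-up:
  S → 5
  π[f,g](S) → 5
  R → 4
  (π[f,g](S) ⋈[g=b] R) → 3
  σ[g<2]((π[f,g](S) ⋈[g=b] R)) → 1
  γ[g; MAX(f)→d](σ[g<2]((π[f,g](S) ⋈[g=b] R))) → 1
  σ[g<=8](γ[g; MAX(f)→d](σ[g<2]((π[f,g](S) ⋈[g=b] R)))) → 1

== RESULT ==
g | d
1 | 9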